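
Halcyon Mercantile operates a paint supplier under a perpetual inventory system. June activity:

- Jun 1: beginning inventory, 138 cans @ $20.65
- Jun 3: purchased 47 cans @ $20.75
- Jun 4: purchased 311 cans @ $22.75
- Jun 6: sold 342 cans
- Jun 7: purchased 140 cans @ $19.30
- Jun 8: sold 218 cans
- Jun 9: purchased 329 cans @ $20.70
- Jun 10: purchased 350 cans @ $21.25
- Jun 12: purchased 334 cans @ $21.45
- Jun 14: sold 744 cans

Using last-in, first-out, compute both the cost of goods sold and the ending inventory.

COGS = $27,876.60; ending inventory = $7,137.70

Jun 6, 342 sold [LIFO — newest first]: 311 @ $22.75 + 31 @ $20.75 = $7,718.50
Jun 8, 218 sold [LIFO — newest first]: 140 @ $19.30 + 16 @ $20.75 + 62 @ $20.65 = $4,314.30
Jun 14, 744 sold [LIFO — newest first]: 334 @ $21.45 + 350 @ $21.25 + 60 @ $20.70 = $15,843.80
Total COGS = $7,718.50 + $4,314.30 + $15,843.80 = $27,876.60
Ending inventory: 76 @ $20.65 + 269 @ $20.70 = $7,137.70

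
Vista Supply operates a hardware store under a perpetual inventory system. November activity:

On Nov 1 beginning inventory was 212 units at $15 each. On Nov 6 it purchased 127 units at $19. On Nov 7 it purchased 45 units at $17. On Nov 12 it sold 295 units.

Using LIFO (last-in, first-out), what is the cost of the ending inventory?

Ending inventory = $1,335

Nov 12, 295 sold [LIFO — newest first]: 45 @ $17 + 127 @ $19 + 123 @ $15 = $5,023
Ending inventory: 89 @ $15 = $1,335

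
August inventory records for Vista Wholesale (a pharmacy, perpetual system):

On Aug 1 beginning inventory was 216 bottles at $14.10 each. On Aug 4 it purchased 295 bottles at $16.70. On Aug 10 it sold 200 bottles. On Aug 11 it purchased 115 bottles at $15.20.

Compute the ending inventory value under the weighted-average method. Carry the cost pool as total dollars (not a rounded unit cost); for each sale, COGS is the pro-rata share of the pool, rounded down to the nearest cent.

After Aug 1: 216 on hand, pool $3,045.60 (≈ $14.1000 each)
After Aug 4: 511 on hand, pool $7,972.10 (≈ $15.6010 each)
Aug 10, sell 200: 200/511 × $7,972.10 → $3,120.19
After Aug 11: 426 on hand, pool $6,599.91 (≈ $15.4927 each)
Ending inventory (cost pool remaining) = $6,599.91

Ending inventory = $6,599.91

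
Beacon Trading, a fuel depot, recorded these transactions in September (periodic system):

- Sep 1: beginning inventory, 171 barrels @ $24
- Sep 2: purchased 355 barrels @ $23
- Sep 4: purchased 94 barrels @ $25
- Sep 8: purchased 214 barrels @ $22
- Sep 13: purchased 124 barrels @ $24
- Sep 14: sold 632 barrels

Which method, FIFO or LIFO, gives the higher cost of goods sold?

FIFO COGS: 171 @ $24 + 355 @ $23 + 94 @ $25 + 12 @ $22 = $14,883
LIFO COGS: 124 @ $24 + 214 @ $22 + 94 @ $25 + 200 @ $23 = $14,634

FIFO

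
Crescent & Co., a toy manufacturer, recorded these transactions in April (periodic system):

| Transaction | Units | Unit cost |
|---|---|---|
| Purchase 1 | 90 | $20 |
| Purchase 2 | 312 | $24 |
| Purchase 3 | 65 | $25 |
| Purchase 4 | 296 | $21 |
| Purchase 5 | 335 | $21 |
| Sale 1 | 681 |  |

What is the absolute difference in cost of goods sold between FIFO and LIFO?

$906

FIFO COGS: 90 @ $20 + 312 @ $24 + 65 @ $25 + 214 @ $21 = $15,407
LIFO COGS: 335 @ $21 + 296 @ $21 + 50 @ $25 = $14,501
Difference = |$15,407 − $14,501| = $906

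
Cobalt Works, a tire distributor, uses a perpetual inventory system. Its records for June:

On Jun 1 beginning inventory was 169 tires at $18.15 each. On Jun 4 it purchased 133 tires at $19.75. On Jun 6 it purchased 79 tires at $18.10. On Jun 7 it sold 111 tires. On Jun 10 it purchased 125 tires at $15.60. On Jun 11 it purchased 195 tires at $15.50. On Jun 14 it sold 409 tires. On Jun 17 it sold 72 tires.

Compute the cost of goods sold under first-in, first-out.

Jun 7, 111 sold [FIFO — oldest first]: 111 @ $18.15 = $2,014.65
Jun 14, 409 sold [FIFO — oldest first]: 58 @ $18.15 + 133 @ $19.75 + 79 @ $18.10 + 125 @ $15.60 + 14 @ $15.50 = $7,276.35
Jun 17, 72 sold [FIFO — oldest first]: 72 @ $15.50 = $1,116.00
Total COGS = $2,014.65 + $7,276.35 + $1,116.00 = $10,407.00
Ending inventory: 109 @ $15.50 = $1,689.50

COGS = $10,407.00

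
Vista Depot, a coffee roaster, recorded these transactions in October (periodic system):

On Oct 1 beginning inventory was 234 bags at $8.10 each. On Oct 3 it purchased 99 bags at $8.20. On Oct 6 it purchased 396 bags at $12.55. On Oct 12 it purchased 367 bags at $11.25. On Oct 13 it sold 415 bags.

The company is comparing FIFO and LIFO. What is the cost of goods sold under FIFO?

FIFO COGS: 234 @ $8.10 + 99 @ $8.20 + 82 @ $12.55 = $3,736.30
LIFO COGS: 367 @ $11.25 + 48 @ $12.55 = $4,731.15

COGS = $3,736.30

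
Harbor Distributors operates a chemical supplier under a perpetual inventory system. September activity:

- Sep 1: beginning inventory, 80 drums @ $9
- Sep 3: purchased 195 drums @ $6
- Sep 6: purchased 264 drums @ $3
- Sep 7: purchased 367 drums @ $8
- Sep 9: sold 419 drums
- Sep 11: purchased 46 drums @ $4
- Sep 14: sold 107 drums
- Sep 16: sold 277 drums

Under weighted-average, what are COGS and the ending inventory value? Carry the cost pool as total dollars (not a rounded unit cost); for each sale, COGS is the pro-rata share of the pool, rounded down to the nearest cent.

COGS = $4,906.36; ending inventory = $895.64

After Sep 1: 80 on hand, pool $720.00 (≈ $9.0000 each)
After Sep 3: 275 on hand, pool $1,890.00 (≈ $6.8727 each)
After Sep 6: 539 on hand, pool $2,682.00 (≈ $4.9759 each)
After Sep 7: 906 on hand, pool $5,618.00 (≈ $6.2009 each)
Sep 9, sell 419: 419/906 × $5,618.00 → $2,598.16
After Sep 11: 533 on hand, pool $3,203.84 (≈ $6.0110 each)
Sep 14, sell 107: 107/533 × $3,203.84 → $643.17
Sep 16, sell 277: 277/426 × $2,560.67 → $1,665.03
Total COGS = $2,598.16 + $643.17 + $1,665.03 = $4,906.36
Ending inventory (cost pool remaining) = $895.64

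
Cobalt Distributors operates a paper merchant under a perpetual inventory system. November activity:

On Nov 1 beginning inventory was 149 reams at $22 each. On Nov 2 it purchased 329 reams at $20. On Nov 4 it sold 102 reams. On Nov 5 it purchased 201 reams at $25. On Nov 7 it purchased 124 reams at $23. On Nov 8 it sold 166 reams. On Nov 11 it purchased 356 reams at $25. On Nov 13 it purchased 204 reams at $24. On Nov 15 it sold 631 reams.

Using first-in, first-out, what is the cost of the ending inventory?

Ending inventory = $11,396

Nov 4, 102 sold [FIFO — oldest first]: 102 @ $22 = $2,244
Nov 8, 166 sold [FIFO — oldest first]: 47 @ $22 + 119 @ $20 = $3,414
Nov 15, 631 sold [FIFO — oldest first]: 210 @ $20 + 201 @ $25 + 124 @ $23 + 96 @ $25 = $14,477
Total COGS = $2,244 + $3,414 + $14,477 = $20,135
Ending inventory: 260 @ $25 + 204 @ $24 = $11,396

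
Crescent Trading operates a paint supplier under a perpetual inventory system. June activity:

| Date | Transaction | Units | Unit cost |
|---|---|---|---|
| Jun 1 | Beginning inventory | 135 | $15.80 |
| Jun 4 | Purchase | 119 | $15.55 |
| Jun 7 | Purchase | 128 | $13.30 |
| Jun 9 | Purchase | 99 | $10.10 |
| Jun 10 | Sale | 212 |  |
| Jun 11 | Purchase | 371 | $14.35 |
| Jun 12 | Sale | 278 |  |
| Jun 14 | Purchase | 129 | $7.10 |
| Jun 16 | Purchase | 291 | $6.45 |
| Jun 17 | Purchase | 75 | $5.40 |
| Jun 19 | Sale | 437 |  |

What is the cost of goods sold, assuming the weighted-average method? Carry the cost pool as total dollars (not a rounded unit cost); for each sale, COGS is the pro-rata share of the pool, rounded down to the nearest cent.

After Jun 1: 135 on hand, pool $2,133.00 (≈ $15.8000 each)
After Jun 4: 254 on hand, pool $3,983.45 (≈ $15.6829 each)
After Jun 7: 382 on hand, pool $5,685.85 (≈ $14.8844 each)
After Jun 9: 481 on hand, pool $6,685.75 (≈ $13.8997 each)
Jun 10, sell 212: 212/481 × $6,685.75 → $2,946.73
After Jun 11: 640 on hand, pool $9,062.87 (≈ $14.1607 each)
Jun 12, sell 278: 278/640 × $9,062.87 → $3,936.68
After Jun 14: 491 on hand, pool $6,042.09 (≈ $12.3057 each)
After Jun 16: 782 on hand, pool $7,919.04 (≈ $10.1266 each)
After Jun 17: 857 on hand, pool $8,324.04 (≈ $9.7130 each)
Jun 19, sell 437: 437/857 × $8,324.04 → $4,244.58
Total COGS = $2,946.73 + $3,936.68 + $4,244.58 = $11,127.99
Ending inventory (cost pool remaining) = $4,079.46

COGS = $11,127.99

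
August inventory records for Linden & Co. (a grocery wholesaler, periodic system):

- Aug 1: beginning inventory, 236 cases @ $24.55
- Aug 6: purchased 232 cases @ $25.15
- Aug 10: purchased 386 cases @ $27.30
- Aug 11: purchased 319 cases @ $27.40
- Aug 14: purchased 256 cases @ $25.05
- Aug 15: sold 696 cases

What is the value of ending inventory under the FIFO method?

Aug 15, 696 sold [FIFO — oldest first]: 236 @ $24.55 + 232 @ $25.15 + 228 @ $27.30 = $17,853.00
Ending inventory: 158 @ $27.30 + 319 @ $27.40 + 256 @ $25.05 = $19,466.80

Ending inventory = $19,466.80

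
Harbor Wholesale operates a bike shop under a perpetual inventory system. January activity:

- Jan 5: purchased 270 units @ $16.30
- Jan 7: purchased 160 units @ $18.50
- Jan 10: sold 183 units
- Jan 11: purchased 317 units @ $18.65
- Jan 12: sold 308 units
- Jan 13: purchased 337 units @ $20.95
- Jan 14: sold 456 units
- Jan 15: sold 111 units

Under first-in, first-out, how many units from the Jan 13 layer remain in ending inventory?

26

Jan 10, 183 sold [FIFO — oldest first]: 183 @ $16.30 = $2,982.90
Jan 12, 308 sold [FIFO — oldest first]: 87 @ $16.30 + 160 @ $18.50 + 61 @ $18.65 = $5,515.75
Jan 14, 456 sold [FIFO — oldest first]: 256 @ $18.65 + 200 @ $20.95 = $8,964.40
Jan 15, 111 sold [FIFO — oldest first]: 111 @ $20.95 = $2,325.45
Total COGS = $2,982.90 + $5,515.75 + $8,964.40 + $2,325.45 = $19,788.50
Ending inventory: 26 @ $20.95 = $544.70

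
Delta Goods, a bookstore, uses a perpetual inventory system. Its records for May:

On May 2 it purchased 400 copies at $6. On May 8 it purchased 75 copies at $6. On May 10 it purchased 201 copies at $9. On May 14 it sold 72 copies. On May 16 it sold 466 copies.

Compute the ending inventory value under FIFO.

Ending inventory = $1,242

May 14, 72 sold [FIFO — oldest first]: 72 @ $6 = $432
May 16, 466 sold [FIFO — oldest first]: 328 @ $6 + 75 @ $6 + 63 @ $9 = $2,985
Total COGS = $432 + $2,985 = $3,417
Ending inventory: 138 @ $9 = $1,242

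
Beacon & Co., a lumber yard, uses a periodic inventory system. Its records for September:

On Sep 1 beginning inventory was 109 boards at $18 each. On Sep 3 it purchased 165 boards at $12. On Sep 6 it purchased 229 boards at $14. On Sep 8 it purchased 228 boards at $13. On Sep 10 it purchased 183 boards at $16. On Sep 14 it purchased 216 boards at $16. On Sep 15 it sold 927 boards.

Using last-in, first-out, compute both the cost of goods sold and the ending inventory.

Sep 15, 927 sold [LIFO — newest first]: 216 @ $16 + 183 @ $16 + 228 @ $13 + 229 @ $14 + 71 @ $12 = $13,406
Ending inventory: 109 @ $18 + 94 @ $12 = $3,090

COGS = $13,406; ending inventory = $3,090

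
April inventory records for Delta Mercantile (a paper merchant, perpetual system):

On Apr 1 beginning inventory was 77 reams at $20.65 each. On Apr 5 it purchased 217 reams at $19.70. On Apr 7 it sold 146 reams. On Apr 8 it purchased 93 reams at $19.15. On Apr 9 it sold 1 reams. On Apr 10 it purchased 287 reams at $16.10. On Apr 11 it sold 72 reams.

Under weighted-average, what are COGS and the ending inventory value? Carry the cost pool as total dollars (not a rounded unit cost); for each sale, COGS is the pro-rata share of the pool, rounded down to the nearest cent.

After Apr 1: 77 on hand, pool $1,590.05 (≈ $20.6500 each)
After Apr 5: 294 on hand, pool $5,864.95 (≈ $19.9488 each)
Apr 7, sell 146: 146/294 × $5,864.95 → $2,912.52
After Apr 8: 241 on hand, pool $4,733.38 (≈ $19.6406 each)
Apr 9, sell 1: 1/241 × $4,733.38 → $19.64
After Apr 10: 527 on hand, pool $9,334.44 (≈ $17.7124 each)
Apr 11, sell 72: 72/527 × $9,334.44 → $1,275.29
Total COGS = $2,912.52 + $19.64 + $1,275.29 = $4,207.45
Ending inventory (cost pool remaining) = $8,059.15
Check: goods available $12,266.60 = COGS $4,207.45 + ending $8,059.15

COGS = $4,207.45; ending inventory = $8,059.15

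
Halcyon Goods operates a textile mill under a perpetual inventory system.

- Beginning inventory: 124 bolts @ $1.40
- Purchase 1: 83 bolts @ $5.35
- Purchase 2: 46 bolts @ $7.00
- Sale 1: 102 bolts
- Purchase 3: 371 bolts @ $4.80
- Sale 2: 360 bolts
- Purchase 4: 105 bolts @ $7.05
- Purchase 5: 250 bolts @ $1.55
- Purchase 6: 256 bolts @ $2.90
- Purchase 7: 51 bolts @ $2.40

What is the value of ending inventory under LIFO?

Ending inventory = $2,363.40

Sale 1 (102) [LIFO — newest first]: 46 @ $7.00 + 56 @ $5.35 = $621.60
Sale 2 (360) [LIFO — newest first]: 360 @ $4.80 = $1,728.00
Total COGS = $621.60 + $1,728.00 = $2,349.60
Ending inventory: 124 @ $1.40 + 27 @ $5.35 + 11 @ $4.80 + 105 @ $7.05 + 250 @ $1.55 + 256 @ $2.90 + 51 @ $2.40 = $2,363.40
Check: goods available $4,713.00 = COGS $2,349.60 + ending $2,363.40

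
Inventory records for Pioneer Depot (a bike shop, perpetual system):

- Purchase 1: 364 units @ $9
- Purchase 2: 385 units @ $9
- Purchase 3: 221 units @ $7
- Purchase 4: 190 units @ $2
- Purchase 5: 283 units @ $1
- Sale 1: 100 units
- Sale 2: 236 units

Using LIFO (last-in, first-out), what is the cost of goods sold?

COGS = $389

Sale 1 (100) [LIFO — newest first]: 100 @ $1 = $100
Sale 2 (236) [LIFO — newest first]: 183 @ $1 + 53 @ $2 = $289
Total COGS = $100 + $289 = $389
Ending inventory: 364 @ $9 + 385 @ $9 + 221 @ $7 + 137 @ $2 = $8,562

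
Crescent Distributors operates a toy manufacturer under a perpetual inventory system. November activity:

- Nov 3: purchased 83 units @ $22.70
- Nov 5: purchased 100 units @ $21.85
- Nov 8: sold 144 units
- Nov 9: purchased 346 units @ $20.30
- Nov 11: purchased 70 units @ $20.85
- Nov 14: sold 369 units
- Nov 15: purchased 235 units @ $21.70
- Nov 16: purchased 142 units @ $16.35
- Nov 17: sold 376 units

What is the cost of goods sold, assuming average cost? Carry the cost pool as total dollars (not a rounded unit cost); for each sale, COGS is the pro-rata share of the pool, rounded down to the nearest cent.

After Nov 3: 83 on hand, pool $1,884.10 (≈ $22.7000 each)
After Nov 5: 183 on hand, pool $4,069.10 (≈ $22.2355 each)
Nov 8, sell 144: 144/183 × $4,069.10 → $3,201.91
After Nov 9: 385 on hand, pool $7,890.99 (≈ $20.4961 each)
After Nov 11: 455 on hand, pool $9,350.49 (≈ $20.5505 each)
Nov 14, sell 369: 369/455 × $9,350.49 → $7,583.14
After Nov 15: 321 on hand, pool $6,866.85 (≈ $21.3921 each)
After Nov 16: 463 on hand, pool $9,188.55 (≈ $19.8457 each)
Nov 17, sell 376: 376/463 × $9,188.55 → $7,461.97
Total COGS = $3,201.91 + $7,583.14 + $7,461.97 = $18,247.02
Ending inventory (cost pool remaining) = $1,726.58
Check: goods available $19,973.60 = COGS $18,247.02 + ending $1,726.58

COGS = $18,247.02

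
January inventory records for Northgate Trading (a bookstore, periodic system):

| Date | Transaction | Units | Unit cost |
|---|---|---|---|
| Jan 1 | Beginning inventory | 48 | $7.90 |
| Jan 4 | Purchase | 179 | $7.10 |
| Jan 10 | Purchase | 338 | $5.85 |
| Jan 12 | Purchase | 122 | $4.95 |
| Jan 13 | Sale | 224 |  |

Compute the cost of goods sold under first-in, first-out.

COGS = $1,628.80

Jan 13, 224 sold [FIFO — oldest first]: 48 @ $7.90 + 176 @ $7.10 = $1,628.80
Ending inventory: 3 @ $7.10 + 338 @ $5.85 + 122 @ $4.95 = $2,602.50
Check: goods available $4,231.30 = COGS $1,628.80 + ending $2,602.50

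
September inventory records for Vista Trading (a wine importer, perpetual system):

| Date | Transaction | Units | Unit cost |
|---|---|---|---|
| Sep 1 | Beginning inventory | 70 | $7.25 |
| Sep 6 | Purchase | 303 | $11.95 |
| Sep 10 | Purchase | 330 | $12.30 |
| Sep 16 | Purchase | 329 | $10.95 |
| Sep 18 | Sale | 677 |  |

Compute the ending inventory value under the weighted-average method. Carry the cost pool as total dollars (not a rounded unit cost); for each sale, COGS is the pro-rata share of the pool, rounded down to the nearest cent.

Ending inventory = $4,055.64

After Sep 1: 70 on hand, pool $507.50 (≈ $7.2500 each)
After Sep 6: 373 on hand, pool $4,128.35 (≈ $11.0680 each)
After Sep 10: 703 on hand, pool $8,187.35 (≈ $11.6463 each)
After Sep 16: 1032 on hand, pool $11,789.90 (≈ $11.4243 each)
Sep 18, sell 677: 677/1032 × $11,789.90 → $7,734.26
Ending inventory (cost pool remaining) = $4,055.64
Check: goods available $11,789.90 = COGS $7,734.26 + ending $4,055.64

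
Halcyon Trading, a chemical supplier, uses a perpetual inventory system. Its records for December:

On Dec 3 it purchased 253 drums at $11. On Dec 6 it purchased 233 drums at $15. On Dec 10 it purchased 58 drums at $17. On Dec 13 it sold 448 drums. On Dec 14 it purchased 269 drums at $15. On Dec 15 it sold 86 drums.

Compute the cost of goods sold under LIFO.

COGS = $7,498

Dec 13, 448 sold [LIFO — newest first]: 58 @ $17 + 233 @ $15 + 157 @ $11 = $6,208
Dec 15, 86 sold [LIFO — newest first]: 86 @ $15 = $1,290
Total COGS = $6,208 + $1,290 = $7,498
Ending inventory: 96 @ $11 + 183 @ $15 = $3,801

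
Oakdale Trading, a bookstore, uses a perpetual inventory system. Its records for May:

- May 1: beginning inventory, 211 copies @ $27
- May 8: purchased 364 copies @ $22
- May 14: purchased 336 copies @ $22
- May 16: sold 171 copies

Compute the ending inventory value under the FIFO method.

May 16, 171 sold [FIFO — oldest first]: 171 @ $27 = $4,617
Ending inventory: 40 @ $27 + 364 @ $22 + 336 @ $22 = $16,480
Check: goods available $21,097 = COGS $4,617 + ending $16,480

Ending inventory = $16,480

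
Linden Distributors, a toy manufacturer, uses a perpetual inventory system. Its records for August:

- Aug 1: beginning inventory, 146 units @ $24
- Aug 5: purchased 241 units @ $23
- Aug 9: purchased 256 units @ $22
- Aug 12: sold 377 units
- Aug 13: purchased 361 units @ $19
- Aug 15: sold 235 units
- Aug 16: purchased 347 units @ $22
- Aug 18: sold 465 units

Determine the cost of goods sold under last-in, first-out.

COGS = $22,756

Aug 12, 377 sold [LIFO — newest first]: 256 @ $22 + 121 @ $23 = $8,415
Aug 15, 235 sold [LIFO — newest first]: 235 @ $19 = $4,465
Aug 18, 465 sold [LIFO — newest first]: 347 @ $22 + 118 @ $19 = $9,876
Total COGS = $8,415 + $4,465 + $9,876 = $22,756
Ending inventory: 146 @ $24 + 120 @ $23 + 8 @ $19 = $6,416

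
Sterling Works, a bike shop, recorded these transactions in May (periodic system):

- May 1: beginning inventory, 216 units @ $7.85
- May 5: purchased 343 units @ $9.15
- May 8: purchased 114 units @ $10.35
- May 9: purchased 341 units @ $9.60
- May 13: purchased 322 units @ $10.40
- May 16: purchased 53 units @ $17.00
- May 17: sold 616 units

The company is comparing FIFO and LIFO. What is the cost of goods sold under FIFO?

FIFO COGS: 216 @ $7.85 + 343 @ $9.15 + 57 @ $10.35 = $5,424.00
LIFO COGS: 53 @ $17.00 + 322 @ $10.40 + 241 @ $9.60 = $6,563.40

COGS = $5,424.00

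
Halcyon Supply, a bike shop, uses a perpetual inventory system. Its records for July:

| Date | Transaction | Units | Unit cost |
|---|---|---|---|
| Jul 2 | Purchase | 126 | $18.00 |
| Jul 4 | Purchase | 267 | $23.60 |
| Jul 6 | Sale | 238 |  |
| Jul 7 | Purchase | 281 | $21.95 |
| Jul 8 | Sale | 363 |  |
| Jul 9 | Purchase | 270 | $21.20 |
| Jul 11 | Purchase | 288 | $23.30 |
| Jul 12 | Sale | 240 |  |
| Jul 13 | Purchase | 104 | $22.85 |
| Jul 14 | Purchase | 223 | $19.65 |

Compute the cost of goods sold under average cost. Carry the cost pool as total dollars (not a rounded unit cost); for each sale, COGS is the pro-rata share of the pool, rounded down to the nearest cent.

After Jul 2: 126 on hand, pool $2,268.00 (≈ $18.0000 each)
After Jul 4: 393 on hand, pool $8,569.20 (≈ $21.8046 each)
Jul 6, sell 238: 238/393 × $8,569.20 → $5,189.49
After Jul 7: 436 on hand, pool $9,547.66 (≈ $21.8983 each)
Jul 8, sell 363: 363/436 × $9,547.66 → $7,949.08
After Jul 9: 343 on hand, pool $7,322.58 (≈ $21.3486 each)
After Jul 11: 631 on hand, pool $14,032.98 (≈ $22.2393 each)
Jul 12, sell 240: 240/631 × $14,032.98 → $5,337.42
After Jul 13: 495 on hand, pool $11,071.96 (≈ $22.3676 each)
After Jul 14: 718 on hand, pool $15,453.91 (≈ $21.5236 each)
Total COGS = $5,189.49 + $7,949.08 + $5,337.42 = $18,475.99
Ending inventory (cost pool remaining) = $15,453.91

COGS = $18,475.99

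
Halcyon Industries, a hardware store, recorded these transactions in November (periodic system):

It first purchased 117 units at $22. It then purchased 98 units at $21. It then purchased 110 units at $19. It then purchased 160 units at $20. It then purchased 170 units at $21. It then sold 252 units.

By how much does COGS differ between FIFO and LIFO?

FIFO COGS: 117 @ $22 + 98 @ $21 + 37 @ $19 = $5,335
LIFO COGS: 170 @ $21 + 82 @ $20 = $5,210
Difference = |$5,335 − $5,210| = $125

$125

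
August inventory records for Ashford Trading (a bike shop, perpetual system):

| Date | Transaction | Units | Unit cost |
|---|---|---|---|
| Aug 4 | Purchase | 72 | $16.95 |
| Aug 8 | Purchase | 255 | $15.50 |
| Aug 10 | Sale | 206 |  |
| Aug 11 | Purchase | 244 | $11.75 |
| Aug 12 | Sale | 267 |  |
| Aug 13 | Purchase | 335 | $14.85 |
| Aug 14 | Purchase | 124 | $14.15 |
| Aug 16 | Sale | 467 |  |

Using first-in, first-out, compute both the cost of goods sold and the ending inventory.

COGS = $13,495.75; ending inventory = $1,273.50

Aug 10, 206 sold [FIFO — oldest first]: 72 @ $16.95 + 134 @ $15.50 = $3,297.40
Aug 12, 267 sold [FIFO — oldest first]: 121 @ $15.50 + 146 @ $11.75 = $3,591.00
Aug 16, 467 sold [FIFO — oldest first]: 98 @ $11.75 + 335 @ $14.85 + 34 @ $14.15 = $6,607.35
Total COGS = $3,297.40 + $3,591.00 + $6,607.35 = $13,495.75
Ending inventory: 90 @ $14.15 = $1,273.50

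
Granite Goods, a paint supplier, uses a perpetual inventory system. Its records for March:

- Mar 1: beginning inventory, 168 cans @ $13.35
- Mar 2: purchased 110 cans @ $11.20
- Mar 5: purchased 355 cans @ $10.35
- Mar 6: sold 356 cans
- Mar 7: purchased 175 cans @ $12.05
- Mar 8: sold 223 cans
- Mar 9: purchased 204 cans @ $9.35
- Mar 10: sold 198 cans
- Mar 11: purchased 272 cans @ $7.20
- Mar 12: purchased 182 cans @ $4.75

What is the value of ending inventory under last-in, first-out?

Ending inventory = $5,805.00

Mar 6, 356 sold [LIFO — newest first]: 355 @ $10.35 + 1 @ $11.20 = $3,685.45
Mar 8, 223 sold [LIFO — newest first]: 175 @ $12.05 + 48 @ $11.20 = $2,646.35
Mar 10, 198 sold [LIFO — newest first]: 198 @ $9.35 = $1,851.30
Total COGS = $3,685.45 + $2,646.35 + $1,851.30 = $8,183.10
Ending inventory: 168 @ $13.35 + 61 @ $11.20 + 6 @ $9.35 + 272 @ $7.20 + 182 @ $4.75 = $5,805.00
Check: goods available $13,988.10 = COGS $8,183.10 + ending $5,805.00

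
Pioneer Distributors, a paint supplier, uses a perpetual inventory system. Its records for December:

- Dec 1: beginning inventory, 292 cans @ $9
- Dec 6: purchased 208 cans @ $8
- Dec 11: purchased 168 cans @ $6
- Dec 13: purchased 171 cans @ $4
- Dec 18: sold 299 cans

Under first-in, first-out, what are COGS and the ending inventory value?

Dec 18, 299 sold [FIFO — oldest first]: 292 @ $9 + 7 @ $8 = $2,684
Ending inventory: 201 @ $8 + 168 @ $6 + 171 @ $4 = $3,300

COGS = $2,684; ending inventory = $3,300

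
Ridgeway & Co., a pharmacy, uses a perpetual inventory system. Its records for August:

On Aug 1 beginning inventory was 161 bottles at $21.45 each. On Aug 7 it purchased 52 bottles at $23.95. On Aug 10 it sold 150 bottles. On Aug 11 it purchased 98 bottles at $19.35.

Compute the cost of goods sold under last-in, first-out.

Aug 10, 150 sold [LIFO — newest first]: 52 @ $23.95 + 98 @ $21.45 = $3,347.50
Ending inventory: 63 @ $21.45 + 98 @ $19.35 = $3,247.65
Check: goods available $6,595.15 = COGS $3,347.50 + ending $3,247.65

COGS = $3,347.50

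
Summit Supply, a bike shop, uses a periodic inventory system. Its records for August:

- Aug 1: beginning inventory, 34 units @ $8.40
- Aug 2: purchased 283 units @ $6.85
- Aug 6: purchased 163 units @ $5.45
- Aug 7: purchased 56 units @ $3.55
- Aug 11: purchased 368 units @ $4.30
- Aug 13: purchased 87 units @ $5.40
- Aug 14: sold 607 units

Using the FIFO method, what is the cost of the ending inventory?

Ending inventory = $1,746.90

Aug 14, 607 sold [FIFO — oldest first]: 34 @ $8.40 + 283 @ $6.85 + 163 @ $5.45 + 56 @ $3.55 + 71 @ $4.30 = $3,616.60
Ending inventory: 297 @ $4.30 + 87 @ $5.40 = $1,746.90
Check: goods available $5,363.50 = COGS $3,616.60 + ending $1,746.90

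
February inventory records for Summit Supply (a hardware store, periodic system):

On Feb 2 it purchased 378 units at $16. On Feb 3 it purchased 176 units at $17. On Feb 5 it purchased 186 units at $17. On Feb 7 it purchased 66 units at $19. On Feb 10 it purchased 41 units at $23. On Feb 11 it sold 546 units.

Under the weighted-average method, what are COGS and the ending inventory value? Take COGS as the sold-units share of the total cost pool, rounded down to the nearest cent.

COGS = $9,282.00; ending inventory = $5,117.00

Feb 11, sell 546: 546/847 × $14,399.00 → $9,282.00
Ending inventory (cost pool remaining) = $5,117.00
Check: goods available $14,399.00 = COGS $9,282.00 + ending $5,117.00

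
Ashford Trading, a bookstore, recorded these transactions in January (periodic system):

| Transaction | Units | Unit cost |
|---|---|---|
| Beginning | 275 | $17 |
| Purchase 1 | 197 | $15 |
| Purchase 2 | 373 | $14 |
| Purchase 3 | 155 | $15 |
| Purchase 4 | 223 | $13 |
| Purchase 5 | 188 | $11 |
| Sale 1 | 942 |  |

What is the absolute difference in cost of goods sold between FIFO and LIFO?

FIFO COGS: 275 @ $17 + 197 @ $15 + 373 @ $14 + 97 @ $15 = $14,307
LIFO COGS: 188 @ $11 + 223 @ $13 + 155 @ $15 + 373 @ $14 + 3 @ $15 = $12,559
Difference = |$14,307 − $12,559| = $1,748

$1,748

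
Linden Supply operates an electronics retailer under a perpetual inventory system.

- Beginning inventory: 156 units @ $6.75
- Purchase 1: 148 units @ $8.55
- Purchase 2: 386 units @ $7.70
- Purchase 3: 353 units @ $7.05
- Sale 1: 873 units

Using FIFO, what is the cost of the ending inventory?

Sale 1 (873) [FIFO — oldest first]: 156 @ $6.75 + 148 @ $8.55 + 386 @ $7.70 + 183 @ $7.05 = $6,580.75
Ending inventory: 170 @ $7.05 = $1,198.50

Ending inventory = $1,198.50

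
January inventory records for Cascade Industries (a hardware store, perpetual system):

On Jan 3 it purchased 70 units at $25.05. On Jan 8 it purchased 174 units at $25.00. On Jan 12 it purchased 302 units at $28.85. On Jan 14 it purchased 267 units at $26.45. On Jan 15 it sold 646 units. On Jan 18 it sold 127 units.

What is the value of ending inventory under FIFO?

Jan 15, 646 sold [FIFO — oldest first]: 70 @ $25.05 + 174 @ $25.00 + 302 @ $28.85 + 100 @ $26.45 = $17,461.20
Jan 18, 127 sold [FIFO — oldest first]: 127 @ $26.45 = $3,359.15
Total COGS = $17,461.20 + $3,359.15 = $20,820.35
Ending inventory: 40 @ $26.45 = $1,058.00

Ending inventory = $1,058.00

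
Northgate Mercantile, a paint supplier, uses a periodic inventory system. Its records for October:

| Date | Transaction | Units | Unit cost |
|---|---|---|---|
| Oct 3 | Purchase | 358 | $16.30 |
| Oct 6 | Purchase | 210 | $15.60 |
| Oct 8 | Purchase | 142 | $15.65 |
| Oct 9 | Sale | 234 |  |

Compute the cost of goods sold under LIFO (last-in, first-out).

Oct 9, 234 sold [LIFO — newest first]: 142 @ $15.65 + 92 @ $15.60 = $3,657.50
Ending inventory: 358 @ $16.30 + 118 @ $15.60 = $7,676.20

COGS = $3,657.50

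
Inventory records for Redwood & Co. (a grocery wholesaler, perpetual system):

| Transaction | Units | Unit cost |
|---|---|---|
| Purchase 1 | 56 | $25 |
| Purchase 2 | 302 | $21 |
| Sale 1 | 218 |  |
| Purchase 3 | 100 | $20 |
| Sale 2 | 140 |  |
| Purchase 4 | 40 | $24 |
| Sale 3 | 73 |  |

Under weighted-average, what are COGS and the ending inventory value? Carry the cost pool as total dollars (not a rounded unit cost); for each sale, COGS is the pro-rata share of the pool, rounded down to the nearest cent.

COGS = $9,240.04; ending inventory = $1,461.96

After Purchase 1: 56 on hand, pool $1,400.00 (≈ $25.0000 each)
After Purchase 2: 358 on hand, pool $7,742.00 (≈ $21.6257 each)
Sale 1, sell 218: 218/358 × $7,742.00 → $4,714.40
After Purchase 3: 240 on hand, pool $5,027.60 (≈ $20.9483 each)
Sale 2, sell 140: 140/240 × $5,027.60 → $2,932.76
After Purchase 4: 140 on hand, pool $3,054.84 (≈ $21.8203 each)
Sale 3, sell 73: 73/140 × $3,054.84 → $1,592.88
Total COGS = $4,714.40 + $2,932.76 + $1,592.88 = $9,240.04
Ending inventory (cost pool remaining) = $1,461.96
Check: goods available $10,702.00 = COGS $9,240.04 + ending $1,461.96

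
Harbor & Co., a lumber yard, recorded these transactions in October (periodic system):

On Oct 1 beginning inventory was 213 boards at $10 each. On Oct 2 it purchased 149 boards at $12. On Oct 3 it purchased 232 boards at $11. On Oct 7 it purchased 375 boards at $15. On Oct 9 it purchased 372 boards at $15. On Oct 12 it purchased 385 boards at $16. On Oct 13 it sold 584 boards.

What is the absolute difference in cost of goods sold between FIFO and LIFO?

FIFO COGS: 213 @ $10 + 149 @ $12 + 222 @ $11 = $6,360
LIFO COGS: 385 @ $16 + 199 @ $15 = $9,145
Difference = |$6,360 − $9,145| = $2,785

$2,785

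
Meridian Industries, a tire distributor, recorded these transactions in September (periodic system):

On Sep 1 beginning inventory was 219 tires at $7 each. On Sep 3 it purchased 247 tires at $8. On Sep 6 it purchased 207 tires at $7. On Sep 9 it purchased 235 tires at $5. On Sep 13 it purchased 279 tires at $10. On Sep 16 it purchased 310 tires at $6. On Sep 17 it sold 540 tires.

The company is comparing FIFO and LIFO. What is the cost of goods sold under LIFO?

FIFO COGS: 219 @ $7 + 247 @ $8 + 74 @ $7 = $4,027
LIFO COGS: 310 @ $6 + 230 @ $10 = $4,160

COGS = $4,160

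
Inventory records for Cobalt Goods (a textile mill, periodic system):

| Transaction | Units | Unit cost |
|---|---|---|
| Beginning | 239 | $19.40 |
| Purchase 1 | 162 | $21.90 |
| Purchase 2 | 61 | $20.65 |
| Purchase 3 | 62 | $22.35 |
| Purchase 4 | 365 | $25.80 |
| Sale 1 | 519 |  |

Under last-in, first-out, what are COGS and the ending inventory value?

COGS = $12,741.25; ending inventory = $7,505.50

Sale 1 (519) [LIFO — newest first]: 365 @ $25.80 + 62 @ $22.35 + 61 @ $20.65 + 31 @ $21.90 = $12,741.25
Ending inventory: 239 @ $19.40 + 131 @ $21.90 = $7,505.50
Check: goods available $20,246.75 = COGS $12,741.25 + ending $7,505.50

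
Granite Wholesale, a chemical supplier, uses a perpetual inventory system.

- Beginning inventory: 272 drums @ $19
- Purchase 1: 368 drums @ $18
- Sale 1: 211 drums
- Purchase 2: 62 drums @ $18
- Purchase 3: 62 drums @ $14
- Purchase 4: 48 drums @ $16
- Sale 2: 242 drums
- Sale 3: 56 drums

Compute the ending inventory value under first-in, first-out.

Sale 1 (211) [FIFO — oldest first]: 211 @ $19 = $4,009
Sale 2 (242) [FIFO — oldest first]: 61 @ $19 + 181 @ $18 = $4,417
Sale 3 (56) [FIFO — oldest first]: 56 @ $18 = $1,008
Total COGS = $4,009 + $4,417 + $1,008 = $9,434
Ending inventory: 131 @ $18 + 62 @ $18 + 62 @ $14 + 48 @ $16 = $5,110

Ending inventory = $5,110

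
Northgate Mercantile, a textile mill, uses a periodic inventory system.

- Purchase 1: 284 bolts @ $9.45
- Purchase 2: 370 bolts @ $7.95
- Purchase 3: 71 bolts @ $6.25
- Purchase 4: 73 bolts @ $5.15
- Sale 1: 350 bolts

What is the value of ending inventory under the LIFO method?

Sale 1 (350) [LIFO — newest first]: 73 @ $5.15 + 71 @ $6.25 + 206 @ $7.95 = $2,457.40
Ending inventory: 284 @ $9.45 + 164 @ $7.95 = $3,987.60
Check: goods available $6,445.00 = COGS $2,457.40 + ending $3,987.60

Ending inventory = $3,987.60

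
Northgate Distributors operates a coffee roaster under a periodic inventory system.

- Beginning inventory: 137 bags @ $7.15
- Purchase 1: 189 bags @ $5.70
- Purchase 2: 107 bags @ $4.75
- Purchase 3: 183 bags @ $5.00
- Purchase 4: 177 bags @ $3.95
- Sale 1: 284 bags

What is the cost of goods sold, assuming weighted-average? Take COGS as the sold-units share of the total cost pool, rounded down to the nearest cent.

COGS = $1,496.73

Sale 1, sell 284: 284/793 × $4,179.25 → $1,496.73
Ending inventory (cost pool remaining) = $2,682.52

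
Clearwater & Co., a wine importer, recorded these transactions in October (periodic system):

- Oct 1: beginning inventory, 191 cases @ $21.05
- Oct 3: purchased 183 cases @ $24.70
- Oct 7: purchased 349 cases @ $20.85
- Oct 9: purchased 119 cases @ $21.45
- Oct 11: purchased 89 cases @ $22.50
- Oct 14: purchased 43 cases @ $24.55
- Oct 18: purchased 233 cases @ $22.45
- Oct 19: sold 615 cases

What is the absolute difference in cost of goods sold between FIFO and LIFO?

FIFO COGS: 191 @ $21.05 + 183 @ $24.70 + 241 @ $20.85 = $13,565.50
LIFO COGS: 233 @ $22.45 + 43 @ $24.55 + 89 @ $22.50 + 119 @ $21.45 + 131 @ $20.85 = $13,572.90
Difference = |$13,565.50 − $13,572.90| = $7.40

$7.40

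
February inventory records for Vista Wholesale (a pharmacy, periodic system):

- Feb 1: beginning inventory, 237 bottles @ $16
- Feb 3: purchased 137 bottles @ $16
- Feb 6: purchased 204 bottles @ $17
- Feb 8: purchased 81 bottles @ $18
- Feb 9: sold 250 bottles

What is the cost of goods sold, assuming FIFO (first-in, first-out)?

COGS = $4,000

Feb 9, 250 sold [FIFO — oldest first]: 237 @ $16 + 13 @ $16 = $4,000
Ending inventory: 124 @ $16 + 204 @ $17 + 81 @ $18 = $6,910
Check: goods available $10,910 = COGS $4,000 + ending $6,910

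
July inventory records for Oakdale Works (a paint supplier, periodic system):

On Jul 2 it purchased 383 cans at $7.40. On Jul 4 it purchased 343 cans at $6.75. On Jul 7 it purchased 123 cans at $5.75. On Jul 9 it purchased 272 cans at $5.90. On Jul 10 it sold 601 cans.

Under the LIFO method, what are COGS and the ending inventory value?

Jul 10, 601 sold [LIFO — newest first]: 272 @ $5.90 + 123 @ $5.75 + 206 @ $6.75 = $3,702.55
Ending inventory: 383 @ $7.40 + 137 @ $6.75 = $3,758.95

COGS = $3,702.55; ending inventory = $3,758.95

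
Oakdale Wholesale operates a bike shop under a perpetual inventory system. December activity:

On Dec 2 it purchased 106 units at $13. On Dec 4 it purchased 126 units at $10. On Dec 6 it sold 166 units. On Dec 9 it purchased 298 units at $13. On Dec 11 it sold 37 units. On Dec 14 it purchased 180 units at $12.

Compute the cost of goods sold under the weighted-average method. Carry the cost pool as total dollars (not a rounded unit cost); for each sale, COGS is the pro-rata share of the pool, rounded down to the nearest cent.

COGS = $2,357.59

After Dec 2: 106 on hand, pool $1,378.00 (≈ $13.0000 each)
After Dec 4: 232 on hand, pool $2,638.00 (≈ $11.3707 each)
Dec 6, sell 166: 166/232 × $2,638.00 → $1,887.53
After Dec 9: 364 on hand, pool $4,624.47 (≈ $12.7046 each)
Dec 11, sell 37: 37/364 × $4,624.47 → $470.06
After Dec 14: 507 on hand, pool $6,314.41 (≈ $12.4545 each)
Total COGS = $1,887.53 + $470.06 = $2,357.59
Ending inventory (cost pool remaining) = $6,314.41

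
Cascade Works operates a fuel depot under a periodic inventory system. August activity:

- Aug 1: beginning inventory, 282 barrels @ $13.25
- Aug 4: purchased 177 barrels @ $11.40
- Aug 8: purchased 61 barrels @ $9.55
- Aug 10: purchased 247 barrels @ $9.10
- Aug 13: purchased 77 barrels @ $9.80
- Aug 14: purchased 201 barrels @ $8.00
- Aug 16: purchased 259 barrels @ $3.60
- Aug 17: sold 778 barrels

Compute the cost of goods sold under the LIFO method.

Aug 17, 778 sold [LIFO — newest first]: 259 @ $3.60 + 201 @ $8.00 + 77 @ $9.80 + 241 @ $9.10 = $5,488.10
Ending inventory: 282 @ $13.25 + 177 @ $11.40 + 61 @ $9.55 + 6 @ $9.10 = $6,391.45

COGS = $5,488.10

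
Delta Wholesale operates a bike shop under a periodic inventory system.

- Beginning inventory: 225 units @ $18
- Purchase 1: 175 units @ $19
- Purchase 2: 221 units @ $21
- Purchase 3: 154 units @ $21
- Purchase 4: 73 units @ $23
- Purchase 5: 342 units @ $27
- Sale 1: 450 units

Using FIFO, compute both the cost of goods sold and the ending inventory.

COGS = $8,425; ending inventory = $17,738

Sale 1 (450) [FIFO — oldest first]: 225 @ $18 + 175 @ $19 + 50 @ $21 = $8,425
Ending inventory: 171 @ $21 + 154 @ $21 + 73 @ $23 + 342 @ $27 = $17,738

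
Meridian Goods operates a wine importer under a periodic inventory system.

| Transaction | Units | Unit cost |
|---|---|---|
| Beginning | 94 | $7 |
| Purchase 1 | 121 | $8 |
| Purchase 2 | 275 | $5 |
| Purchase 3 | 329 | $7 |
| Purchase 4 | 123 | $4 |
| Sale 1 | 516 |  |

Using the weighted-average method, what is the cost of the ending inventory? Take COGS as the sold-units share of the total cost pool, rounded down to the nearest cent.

Ending inventory = $2,621.13

Sale 1, sell 516: 516/942 × $5,796.00 → $3,174.87
Ending inventory (cost pool remaining) = $2,621.13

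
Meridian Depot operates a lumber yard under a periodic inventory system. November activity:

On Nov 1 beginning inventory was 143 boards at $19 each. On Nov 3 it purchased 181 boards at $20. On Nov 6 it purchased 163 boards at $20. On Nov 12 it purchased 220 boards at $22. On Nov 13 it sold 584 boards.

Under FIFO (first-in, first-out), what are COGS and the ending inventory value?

COGS = $11,731; ending inventory = $2,706

Nov 13, 584 sold [FIFO — oldest first]: 143 @ $19 + 181 @ $20 + 163 @ $20 + 97 @ $22 = $11,731
Ending inventory: 123 @ $22 = $2,706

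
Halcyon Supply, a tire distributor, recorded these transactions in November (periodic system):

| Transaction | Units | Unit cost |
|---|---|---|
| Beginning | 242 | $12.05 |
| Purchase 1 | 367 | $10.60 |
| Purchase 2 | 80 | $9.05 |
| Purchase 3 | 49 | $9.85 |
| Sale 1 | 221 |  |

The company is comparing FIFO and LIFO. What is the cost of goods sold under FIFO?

COGS = $2,663.05

FIFO COGS: 221 @ $12.05 = $2,663.05
LIFO COGS: 49 @ $9.85 + 80 @ $9.05 + 92 @ $10.60 = $2,181.85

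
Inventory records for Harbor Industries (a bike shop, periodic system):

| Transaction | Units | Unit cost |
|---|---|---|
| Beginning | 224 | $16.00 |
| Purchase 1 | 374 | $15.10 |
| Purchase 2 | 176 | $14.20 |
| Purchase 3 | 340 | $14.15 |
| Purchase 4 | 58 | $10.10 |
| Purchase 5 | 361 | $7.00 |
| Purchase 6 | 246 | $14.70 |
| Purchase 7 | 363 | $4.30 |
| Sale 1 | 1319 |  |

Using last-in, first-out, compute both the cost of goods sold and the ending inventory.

Sale 1 (1319) [LIFO — newest first]: 363 @ $4.30 + 246 @ $14.70 + 361 @ $7.00 + 58 @ $10.10 + 291 @ $14.15 = $12,407.55
Ending inventory: 224 @ $16.00 + 374 @ $15.10 + 176 @ $14.20 + 49 @ $14.15 = $12,423.95

COGS = $12,407.55; ending inventory = $12,423.95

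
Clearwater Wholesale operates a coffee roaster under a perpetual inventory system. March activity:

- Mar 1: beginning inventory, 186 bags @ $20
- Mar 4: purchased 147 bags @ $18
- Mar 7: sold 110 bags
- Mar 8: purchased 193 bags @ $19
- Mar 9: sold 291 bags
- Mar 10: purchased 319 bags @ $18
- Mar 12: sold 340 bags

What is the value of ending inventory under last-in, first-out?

Ending inventory = $2,080

Mar 7, 110 sold [LIFO — newest first]: 110 @ $18 = $1,980
Mar 9, 291 sold [LIFO — newest first]: 193 @ $19 + 37 @ $18 + 61 @ $20 = $5,553
Mar 12, 340 sold [LIFO — newest first]: 319 @ $18 + 21 @ $20 = $6,162
Total COGS = $1,980 + $5,553 + $6,162 = $13,695
Ending inventory: 104 @ $20 = $2,080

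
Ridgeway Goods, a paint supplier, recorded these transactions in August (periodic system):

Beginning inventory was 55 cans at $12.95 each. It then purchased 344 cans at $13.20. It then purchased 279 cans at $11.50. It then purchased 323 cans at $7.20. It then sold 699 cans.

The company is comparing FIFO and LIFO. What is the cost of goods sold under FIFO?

FIFO COGS: 55 @ $12.95 + 344 @ $13.20 + 279 @ $11.50 + 21 @ $7.20 = $8,612.75
LIFO COGS: 323 @ $7.20 + 279 @ $11.50 + 97 @ $13.20 = $6,814.50

COGS = $8,612.75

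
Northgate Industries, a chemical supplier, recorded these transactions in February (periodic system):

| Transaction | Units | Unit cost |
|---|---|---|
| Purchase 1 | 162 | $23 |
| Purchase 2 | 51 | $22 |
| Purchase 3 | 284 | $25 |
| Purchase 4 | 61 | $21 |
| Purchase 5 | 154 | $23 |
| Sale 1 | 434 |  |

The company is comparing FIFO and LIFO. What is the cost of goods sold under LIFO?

FIFO COGS: 162 @ $23 + 51 @ $22 + 221 @ $25 = $10,373
LIFO COGS: 154 @ $23 + 61 @ $21 + 219 @ $25 = $10,298

COGS = $10,298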